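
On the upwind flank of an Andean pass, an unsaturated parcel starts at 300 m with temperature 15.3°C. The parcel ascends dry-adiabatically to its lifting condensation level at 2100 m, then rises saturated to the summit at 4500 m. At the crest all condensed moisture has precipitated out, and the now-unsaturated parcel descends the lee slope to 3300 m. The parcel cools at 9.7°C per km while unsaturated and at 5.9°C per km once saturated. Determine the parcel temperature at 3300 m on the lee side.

300–2100 m, dry: Δz = 1.8 km ⇒ ΔT = -17.46°C; T = -2.16°C
2100–4500 m, saturated: Δz = 2.4 km ⇒ ΔT = -14.16°C; T = -16.32°C
4500–3300 m, dry descent: Δz = 1.2 km ⇒ ΔT = +11.64°C; T = -4.68°C

-4.68°C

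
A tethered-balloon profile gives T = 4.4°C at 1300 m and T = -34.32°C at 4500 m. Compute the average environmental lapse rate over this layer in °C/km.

Γ = −ΔT/Δz = (4.4 − (-34.32)) / (4500 − 1300) m
  = 38.72°C / 3.2 km = 12.1°C/km

12.1°C/km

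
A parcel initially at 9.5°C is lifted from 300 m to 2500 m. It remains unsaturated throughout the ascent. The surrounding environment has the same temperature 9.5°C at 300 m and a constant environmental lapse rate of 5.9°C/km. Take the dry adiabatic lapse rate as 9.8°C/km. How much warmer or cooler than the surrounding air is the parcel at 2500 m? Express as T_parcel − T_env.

Parcel:
  300 → 2500 m (dry, 9.8°C/km): ΔT = -9.8 × 2.2 = -21.56°C → T = -12.06°C
Environment:
  300 → 2500 m (environment, 5.9°C/km): ΔT = -5.9 × 2.2 = -12.98°C → T = -3.48°C
T_parcel − T_env = -12.06 − (-3.48) = -8.58°C

-8.58°C (parcel cooler than environment)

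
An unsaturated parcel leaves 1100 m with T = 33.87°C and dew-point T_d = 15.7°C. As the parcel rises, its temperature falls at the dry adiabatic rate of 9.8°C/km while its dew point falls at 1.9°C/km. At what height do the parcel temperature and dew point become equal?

T and T_d converge at 9.8 − 1.9 = 7.9°C per km
Height above start = (33.87 − 15.7) / 7.9 = 2.3 km
LCL altitude = 1100 m + 2300 m = 3400 m

3400 m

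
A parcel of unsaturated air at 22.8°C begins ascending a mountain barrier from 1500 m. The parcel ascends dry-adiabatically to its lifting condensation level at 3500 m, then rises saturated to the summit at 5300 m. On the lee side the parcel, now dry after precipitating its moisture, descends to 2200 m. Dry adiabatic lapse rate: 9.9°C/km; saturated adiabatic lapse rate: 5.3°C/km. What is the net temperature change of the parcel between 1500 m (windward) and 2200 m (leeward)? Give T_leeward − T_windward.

+1.35°C

Dry to 3500 m: -9.9 × 2 km = -19.8°C, so T = 3°C.
Saturated to 5300 m: -5.3 × 1.8 km = -9.54°C, so T = -6.54°C.
Dry descent to 2200 m: +9.9 × 3.1 km = +30.69°C, so T = 24.15°C.
Net change vs windward start: 24.15 − 22.8 = +1.35°C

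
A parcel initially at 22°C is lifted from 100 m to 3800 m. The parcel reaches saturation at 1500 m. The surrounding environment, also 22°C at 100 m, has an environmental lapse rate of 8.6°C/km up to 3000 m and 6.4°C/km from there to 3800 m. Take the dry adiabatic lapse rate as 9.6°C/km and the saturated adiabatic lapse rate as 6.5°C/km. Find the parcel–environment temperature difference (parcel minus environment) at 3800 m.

Parcel:
  Dry to 1500 m: -9.6 × 1.4 km = -13.44°C, so T = 8.56°C.
  Saturated to 3800 m: -6.5 × 2.3 km = -14.95°C, so T = -6.39°C.
Environment:
  Environment, lower layer to 3000 m: -8.6 × 2.9 km = -24.94°C, so T = -2.94°C.
  Environment, upper layer to 3800 m: -6.4 × 0.8 km = -5.12°C, so T = -8.06°C.
T_parcel − T_env = -6.39 − (-8.06) = +1.67°C

+1.67°C (parcel warmer than environment)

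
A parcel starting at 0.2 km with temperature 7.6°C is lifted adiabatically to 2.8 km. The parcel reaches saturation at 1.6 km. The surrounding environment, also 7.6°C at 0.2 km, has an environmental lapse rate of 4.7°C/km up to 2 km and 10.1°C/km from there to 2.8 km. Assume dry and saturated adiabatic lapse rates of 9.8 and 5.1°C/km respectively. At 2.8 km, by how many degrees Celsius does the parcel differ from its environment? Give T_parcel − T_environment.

-3.3°C (parcel cooler than environment)

Parcel:
  Dry to 1600 m: -9.8 × 1.4 km = -13.72°C, so T = -6.12°C.
  Saturated to 2800 m: -5.1 × 1.2 km = -6.12°C, so T = -12.24°C.
Environment:
  Environment, lower layer to 2000 m: -4.7 × 1.8 km = -8.46°C, so T = -0.86°C.
  Environment, upper layer to 2800 m: -10.1 × 0.8 km = -8.08°C, so T = -8.94°C.
T_parcel − T_env = -12.24 − (-8.94) = -3.3°C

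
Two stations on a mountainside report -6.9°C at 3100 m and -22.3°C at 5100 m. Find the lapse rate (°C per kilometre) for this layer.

7.7°C/km

Γ = −ΔT/Δz = (-6.9 − (-22.3)) / (5100 − 3100) m
  = 15.4°C / 2 km = 7.7°C/km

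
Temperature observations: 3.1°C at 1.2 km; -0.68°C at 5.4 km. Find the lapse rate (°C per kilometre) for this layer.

Γ = −ΔT/Δz = (3.1 − (-0.68)) / (5400 − 1200) m
  = 3.78°C / 4.2 km = 0.9°C/km

0.9°C/km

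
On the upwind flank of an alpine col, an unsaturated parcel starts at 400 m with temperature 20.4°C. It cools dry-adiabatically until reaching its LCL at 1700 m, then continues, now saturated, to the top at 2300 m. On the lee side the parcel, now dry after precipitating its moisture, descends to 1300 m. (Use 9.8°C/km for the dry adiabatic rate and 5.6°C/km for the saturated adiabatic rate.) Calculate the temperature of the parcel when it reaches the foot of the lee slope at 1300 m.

14.1°C

Dry to 1700 m: -9.8 × 1.3 km = -12.74°C, so T = 7.66°C.
Saturated to 2300 m: -5.6 × 0.6 km = -3.36°C, so T = 4.3°C.
Dry descent to 1300 m: +9.8 × 1 km = +9.8°C, so T = 14.1°C.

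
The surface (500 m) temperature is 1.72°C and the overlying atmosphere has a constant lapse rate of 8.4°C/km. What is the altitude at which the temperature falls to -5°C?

1300 m

Height above start = (1.72 − (-5)) / 8.4 = 0.8 km
Altitude = 500 m + 800 m = 1300 m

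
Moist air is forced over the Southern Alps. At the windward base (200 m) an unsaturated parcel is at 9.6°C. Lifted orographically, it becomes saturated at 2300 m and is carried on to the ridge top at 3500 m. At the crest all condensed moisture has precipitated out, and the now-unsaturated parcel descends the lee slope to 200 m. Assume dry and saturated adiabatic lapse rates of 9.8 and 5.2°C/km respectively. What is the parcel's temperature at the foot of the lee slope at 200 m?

15.12°C

From 200 m to 2300 m (dry): cools by 9.8 × 2.1 = 20.58°C, giving -10.98°C.
From 2300 m to 3500 m (saturated): cools by 5.2 × 1.2 = 6.24°C, giving -17.22°C.
From 3500 m to 200 m (dry descent): warms by 9.8 × 3.3 = 32.34°C, giving 15.12°C.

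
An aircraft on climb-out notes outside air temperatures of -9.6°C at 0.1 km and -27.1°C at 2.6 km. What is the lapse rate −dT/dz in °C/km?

Γ = −ΔT/Δz = (-9.6 − (-27.1)) / (2600 − 100) m
  = 17.5°C / 2.5 km = 7°C/km

7°C/km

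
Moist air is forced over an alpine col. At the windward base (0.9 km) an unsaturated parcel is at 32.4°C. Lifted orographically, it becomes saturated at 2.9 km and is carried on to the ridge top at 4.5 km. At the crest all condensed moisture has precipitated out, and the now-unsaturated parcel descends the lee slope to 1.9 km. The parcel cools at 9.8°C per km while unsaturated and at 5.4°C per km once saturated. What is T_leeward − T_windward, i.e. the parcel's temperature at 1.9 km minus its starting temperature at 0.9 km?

Dry to 2900 m: -9.8 × 2 km = -19.6°C, so T = 12.8°C.
Saturated to 4500 m: -5.4 × 1.6 km = -8.64°C, so T = 4.16°C.
Dry descent to 1900 m: +9.8 × 2.6 km = +25.48°C, so T = 29.64°C.
Net change vs windward start: 29.64 − 32.4 = -2.76°C

-2.76°C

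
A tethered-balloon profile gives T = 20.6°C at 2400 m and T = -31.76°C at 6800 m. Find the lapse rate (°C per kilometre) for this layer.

Γ = −ΔT/Δz = (20.6 − (-31.76)) / (6800 − 2400) m
  = 52.36°C / 4.4 km = 11.9°C/km

11.9°C/km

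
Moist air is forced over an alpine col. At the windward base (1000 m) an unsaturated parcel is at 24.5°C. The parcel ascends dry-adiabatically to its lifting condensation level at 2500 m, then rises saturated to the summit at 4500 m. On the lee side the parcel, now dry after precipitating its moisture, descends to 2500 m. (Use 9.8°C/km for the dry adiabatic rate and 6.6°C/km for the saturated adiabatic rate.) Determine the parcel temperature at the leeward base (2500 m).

1000–2500 m, dry: Δz = 1.5 km ⇒ ΔT = -14.7°C; T = 9.8°C
2500–4500 m, saturated: Δz = 2 km ⇒ ΔT = -13.2°C; T = -3.4°C
4500–2500 m, dry descent: Δz = 2 km ⇒ ΔT = +19.6°C; T = 16.2°C

16.2°C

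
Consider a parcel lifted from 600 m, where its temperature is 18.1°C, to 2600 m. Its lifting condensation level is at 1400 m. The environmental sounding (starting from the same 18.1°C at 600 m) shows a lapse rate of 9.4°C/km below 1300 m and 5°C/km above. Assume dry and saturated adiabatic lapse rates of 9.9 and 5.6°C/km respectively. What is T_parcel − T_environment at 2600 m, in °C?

-1.56°C (parcel cooler than environment)

Parcel:
  Dry to 1400 m: -9.9 × 0.8 km = -7.92°C, so T = 10.18°C.
  Saturated to 2600 m: -5.6 × 1.2 km = -6.72°C, so T = 3.46°C.
Environment:
  Environment, lower layer to 1300 m: -9.4 × 0.7 km = -6.58°C, so T = 11.52°C.
  Environment, upper layer to 2600 m: -5 × 1.3 km = -6.5°C, so T = 5.02°C.
T_parcel − T_env = 3.46 − 5.02 = -1.56°C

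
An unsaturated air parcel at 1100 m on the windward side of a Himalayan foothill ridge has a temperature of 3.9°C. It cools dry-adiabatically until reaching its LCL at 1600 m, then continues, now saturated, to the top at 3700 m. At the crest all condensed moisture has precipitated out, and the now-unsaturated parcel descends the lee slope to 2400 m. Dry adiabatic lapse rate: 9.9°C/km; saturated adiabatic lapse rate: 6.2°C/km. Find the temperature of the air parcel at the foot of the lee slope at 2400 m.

-1.2°C

From 1100 m to 1600 m (dry): cools by 9.9 × 0.5 = 4.95°C, giving -1.05°C.
From 1600 m to 3700 m (saturated): cools by 6.2 × 2.1 = 13.02°C, giving -14.07°C.
From 3700 m to 2400 m (dry descent): warms by 9.9 × 1.3 = 12.87°C, giving -1.2°C.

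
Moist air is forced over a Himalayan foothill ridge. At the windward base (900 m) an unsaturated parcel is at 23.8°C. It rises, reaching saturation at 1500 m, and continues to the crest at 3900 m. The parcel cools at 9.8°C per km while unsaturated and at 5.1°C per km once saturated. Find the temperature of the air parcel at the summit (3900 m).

900–1500 m, dry: Δz = 0.6 km ⇒ ΔT = -5.88°C; T = 17.92°C
1500–3900 m, saturated: Δz = 2.4 km ⇒ ΔT = -12.24°C; T = 5.68°C

5.68°C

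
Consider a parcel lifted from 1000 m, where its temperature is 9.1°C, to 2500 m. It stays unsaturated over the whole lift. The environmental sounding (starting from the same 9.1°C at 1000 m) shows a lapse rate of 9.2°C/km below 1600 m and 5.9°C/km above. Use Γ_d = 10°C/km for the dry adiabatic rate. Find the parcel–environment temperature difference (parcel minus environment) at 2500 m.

-4.17°C (parcel cooler than environment)

Parcel:
  1000–2500 m, dry: Δz = 1.5 km ⇒ ΔT = -15°C; T = -5.9°C
Environment:
  1000–1600 m, environment, lower layer: Δz = 0.6 km ⇒ ΔT = -5.52°C; T = 3.58°C
  1600–2500 m, environment, upper layer: Δz = 0.9 km ⇒ ΔT = -5.31°C; T = -1.73°C
T_parcel − T_env = -5.9 − (-1.73) = -4.17°C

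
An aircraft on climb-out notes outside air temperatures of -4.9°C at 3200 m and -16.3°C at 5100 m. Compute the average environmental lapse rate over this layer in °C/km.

6°C/km

Γ = −ΔT/Δz = (-4.9 − (-16.3)) / (5100 − 3200) m
  = 11.4°C / 1.9 km = 6°C/km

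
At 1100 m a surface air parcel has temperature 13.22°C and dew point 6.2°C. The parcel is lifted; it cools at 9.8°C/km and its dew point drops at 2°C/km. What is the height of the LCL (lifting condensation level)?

2000 m

T and T_d converge at 9.8 − 2 = 7.8°C per km
Height above start = (13.22 − 6.2) / 7.8 = 0.9 km
LCL altitude = 1100 m + 900 m = 2000 m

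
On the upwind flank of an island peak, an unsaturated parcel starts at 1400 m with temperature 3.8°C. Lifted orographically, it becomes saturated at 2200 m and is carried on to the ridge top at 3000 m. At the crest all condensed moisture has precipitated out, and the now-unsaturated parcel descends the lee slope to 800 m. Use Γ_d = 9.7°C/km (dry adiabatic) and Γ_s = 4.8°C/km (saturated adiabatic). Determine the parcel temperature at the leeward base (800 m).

Dry to 2200 m: -9.7 × 0.8 km = -7.76°C, so T = -3.96°C.
Saturated to 3000 m: -4.8 × 0.8 km = -3.84°C, so T = -7.8°C.
Dry descent to 800 m: +9.7 × 2.2 km = +21.34°C, so T = 13.54°C.

13.54°C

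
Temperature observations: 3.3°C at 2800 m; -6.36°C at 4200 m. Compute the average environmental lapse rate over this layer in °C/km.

Γ = −ΔT/Δz = (3.3 − (-6.36)) / (4200 − 2800) m
  = 9.66°C / 1.4 km = 6.9°C/km

6.9°C/km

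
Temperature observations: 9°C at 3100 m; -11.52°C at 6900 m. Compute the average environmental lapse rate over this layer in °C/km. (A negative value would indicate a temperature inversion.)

Γ = −ΔT/Δz = (9 − (-11.52)) / (6900 − 3100) m
  = 20.52°C / 3.8 km = 5.4°C/km

5.4°C/km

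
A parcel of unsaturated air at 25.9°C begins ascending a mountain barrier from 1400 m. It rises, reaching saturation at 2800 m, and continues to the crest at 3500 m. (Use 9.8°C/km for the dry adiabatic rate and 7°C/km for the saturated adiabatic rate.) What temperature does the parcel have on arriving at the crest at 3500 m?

1400–2800 m, dry: Δz = 1.4 km ⇒ ΔT = -13.72°C; T = 12.18°C
2800–3500 m, saturated: Δz = 0.7 km ⇒ ΔT = -4.9°C; T = 7.28°C

7.28°C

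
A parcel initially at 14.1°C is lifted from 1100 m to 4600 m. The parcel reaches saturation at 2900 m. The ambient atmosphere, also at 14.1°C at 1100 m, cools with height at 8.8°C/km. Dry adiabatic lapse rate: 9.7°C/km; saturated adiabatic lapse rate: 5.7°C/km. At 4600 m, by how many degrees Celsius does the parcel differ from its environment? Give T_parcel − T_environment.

Parcel:
  Dry to 2900 m: -9.7 × 1.8 km = -17.46°C, so T = -3.36°C.
  Saturated to 4600 m: -5.7 × 1.7 km = -9.69°C, so T = -13.05°C.
Environment:
  Environment to 4600 m: -8.8 × 3.5 km = -30.8°C, so T = -16.7°C.
T_parcel − T_env = -13.05 − (-16.7) = +3.65°C

+3.65°C (parcel warmer than environment)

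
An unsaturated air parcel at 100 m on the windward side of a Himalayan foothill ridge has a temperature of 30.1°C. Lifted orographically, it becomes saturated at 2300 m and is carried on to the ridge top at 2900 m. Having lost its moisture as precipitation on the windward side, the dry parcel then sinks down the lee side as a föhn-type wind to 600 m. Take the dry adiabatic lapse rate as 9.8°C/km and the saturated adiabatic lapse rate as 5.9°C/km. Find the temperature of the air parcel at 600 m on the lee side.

100 → 2300 m (dry, 9.8°C/km): ΔT = -9.8 × 2.2 = -21.56°C → T = 8.54°C
2300 → 2900 m (saturated, 5.9°C/km): ΔT = -5.9 × 0.6 = -3.54°C → T = 5°C
2900 → 600 m (dry descent, 9.8°C/km): ΔT = +9.8 × 2.3 = +22.54°C → T = 27.54°C

27.54°C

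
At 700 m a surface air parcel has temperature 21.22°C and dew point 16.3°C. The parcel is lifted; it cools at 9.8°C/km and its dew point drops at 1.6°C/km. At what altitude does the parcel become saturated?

1300 m

T and T_d converge at 9.8 − 1.6 = 8.2°C per km
Height above start = (21.22 − 16.3) / 8.2 = 0.6 km
LCL altitude = 700 m + 600 m = 1300 m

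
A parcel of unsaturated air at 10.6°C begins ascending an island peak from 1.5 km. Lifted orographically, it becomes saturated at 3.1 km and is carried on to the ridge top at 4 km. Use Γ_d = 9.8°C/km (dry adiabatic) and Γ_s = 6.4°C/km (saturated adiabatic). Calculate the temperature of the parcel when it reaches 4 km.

From 1500 m to 3100 m (dry): cools by 9.8 × 1.6 = 15.68°C, giving -5.08°C.
From 3100 m to 4000 m (saturated): cools by 6.4 × 0.9 = 5.76°C, giving -10.84°C.

-10.84°C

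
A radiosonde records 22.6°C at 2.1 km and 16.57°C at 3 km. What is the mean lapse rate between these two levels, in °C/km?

Γ = −ΔT/Δz = (22.6 − 16.57) / (3000 − 2100) m
  = 6.03°C / 0.9 km = 6.7°C/km

6.7°C/km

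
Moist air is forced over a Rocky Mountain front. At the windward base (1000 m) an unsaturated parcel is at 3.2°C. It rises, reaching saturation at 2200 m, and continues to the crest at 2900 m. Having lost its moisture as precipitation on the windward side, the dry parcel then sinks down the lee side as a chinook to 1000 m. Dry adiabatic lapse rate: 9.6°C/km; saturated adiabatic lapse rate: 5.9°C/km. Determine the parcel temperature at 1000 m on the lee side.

1000 → 2200 m (dry, 9.6°C/km): ΔT = -9.6 × 1.2 = -11.52°C → T = -8.32°C
2200 → 2900 m (saturated, 5.9°C/km): ΔT = -5.9 × 0.7 = -4.13°C → T = -12.45°C
2900 → 1000 m (dry descent, 9.6°C/km): ΔT = +9.6 × 1.9 = +18.24°C → T = 5.79°C

5.79°C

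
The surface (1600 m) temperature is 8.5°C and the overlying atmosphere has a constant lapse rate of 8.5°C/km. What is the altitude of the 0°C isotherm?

Height above start = (8.5 − 0) / 8.5 = 1 km
Altitude = 1600 m + 1000 m = 2600 m

2600 m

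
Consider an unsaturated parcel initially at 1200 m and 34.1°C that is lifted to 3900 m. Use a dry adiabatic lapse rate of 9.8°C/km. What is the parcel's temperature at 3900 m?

1200–3900 m, dry adiabatic: Δz = 2.7 km ⇒ ΔT = -26.46°C; T = 7.64°C

7.64°C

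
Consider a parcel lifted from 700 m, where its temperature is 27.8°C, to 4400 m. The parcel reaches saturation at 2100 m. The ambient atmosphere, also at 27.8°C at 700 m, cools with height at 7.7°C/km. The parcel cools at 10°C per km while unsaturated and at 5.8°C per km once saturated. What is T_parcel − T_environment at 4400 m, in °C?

Parcel:
  Dry to 2100 m: -10 × 1.4 km = -14°C, so T = 13.8°C.
  Saturated to 4400 m: -5.8 × 2.3 km = -13.34°C, so T = 0.46°C.
Environment:
  Environment to 4400 m: -7.7 × 3.7 km = -28.49°C, so T = -0.69°C.
T_parcel − T_env = 0.46 − (-0.69) = +1.15°C

+1.15°C (parcel warmer than environment)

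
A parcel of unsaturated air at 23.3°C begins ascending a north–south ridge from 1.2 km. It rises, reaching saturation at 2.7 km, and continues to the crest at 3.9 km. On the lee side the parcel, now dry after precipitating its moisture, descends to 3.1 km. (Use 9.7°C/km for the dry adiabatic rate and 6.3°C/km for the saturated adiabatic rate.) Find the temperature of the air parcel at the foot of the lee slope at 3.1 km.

From 1200 m to 2700 m (dry): cools by 9.7 × 1.5 = 14.55°C, giving 8.75°C.
From 2700 m to 3900 m (saturated): cools by 6.3 × 1.2 = 7.56°C, giving 1.19°C.
From 3900 m to 3100 m (dry descent): warms by 9.7 × 0.8 = 7.76°C, giving 8.95°C.

8.95°C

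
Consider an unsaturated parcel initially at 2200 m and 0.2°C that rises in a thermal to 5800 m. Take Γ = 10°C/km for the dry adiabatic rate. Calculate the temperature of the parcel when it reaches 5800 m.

2200–5800 m, dry adiabatic: Δz = 3.6 km ⇒ ΔT = -36°C; T = -35.8°C

-35.8°C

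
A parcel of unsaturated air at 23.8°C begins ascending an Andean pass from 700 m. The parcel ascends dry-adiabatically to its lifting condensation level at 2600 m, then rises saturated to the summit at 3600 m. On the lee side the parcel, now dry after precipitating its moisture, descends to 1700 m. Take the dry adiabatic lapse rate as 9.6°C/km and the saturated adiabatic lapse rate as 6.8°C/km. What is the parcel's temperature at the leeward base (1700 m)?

17°C

700–2600 m, dry: Δz = 1.9 km ⇒ ΔT = -18.24°C; T = 5.56°C
2600–3600 m, saturated: Δz = 1 km ⇒ ΔT = -6.8°C; T = -1.24°C
3600–1700 m, dry descent: Δz = 1.9 km ⇒ ΔT = +18.24°C; T = 17°C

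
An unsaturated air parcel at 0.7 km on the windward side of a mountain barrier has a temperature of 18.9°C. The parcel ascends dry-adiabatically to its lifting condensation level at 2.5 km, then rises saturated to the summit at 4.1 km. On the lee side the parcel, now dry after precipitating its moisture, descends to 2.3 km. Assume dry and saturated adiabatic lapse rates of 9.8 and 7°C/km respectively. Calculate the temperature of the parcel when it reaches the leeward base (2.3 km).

7.7°C

700–2500 m, dry: Δz = 1.8 km ⇒ ΔT = -17.64°C; T = 1.26°C
2500–4100 m, saturated: Δz = 1.6 km ⇒ ΔT = -11.2°C; T = -9.94°C
4100–2300 m, dry descent: Δz = 1.8 km ⇒ ΔT = +17.64°C; T = 7.7°C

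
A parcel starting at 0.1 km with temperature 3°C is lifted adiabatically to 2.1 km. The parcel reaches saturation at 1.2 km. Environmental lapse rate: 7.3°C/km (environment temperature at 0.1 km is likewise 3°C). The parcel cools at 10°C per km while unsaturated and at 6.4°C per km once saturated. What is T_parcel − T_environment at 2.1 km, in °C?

-2.16°C (parcel cooler than environment)

Parcel:
  Dry to 1200 m: -10 × 1.1 km = -11°C, so T = -8°C.
  Saturated to 2100 m: -6.4 × 0.9 km = -5.76°C, so T = -13.76°C.
Environment:
  Environment to 2100 m: -7.3 × 2 km = -14.6°C, so T = -11.6°C.
T_parcel − T_env = -13.76 − (-11.6) = -2.16°C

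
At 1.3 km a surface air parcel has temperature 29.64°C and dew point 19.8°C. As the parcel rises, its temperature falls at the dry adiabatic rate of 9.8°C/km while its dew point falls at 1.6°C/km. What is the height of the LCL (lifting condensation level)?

T and T_d converge at 9.8 − 1.6 = 8.2°C per km
Height above start = (29.64 − 19.8) / 8.2 = 1.2 km
LCL altitude = 1300 m + 1200 m = 2500 m

2.5 km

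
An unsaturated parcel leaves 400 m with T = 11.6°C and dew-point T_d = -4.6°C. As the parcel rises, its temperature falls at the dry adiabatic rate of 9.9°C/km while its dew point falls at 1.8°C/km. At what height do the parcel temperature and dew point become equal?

2400 m

T and T_d converge at 9.9 − 1.8 = 8.1°C per km
Height above start = (11.6 − (-4.6)) / 8.1 = 2 km
LCL altitude = 400 m + 2000 m = 2400 m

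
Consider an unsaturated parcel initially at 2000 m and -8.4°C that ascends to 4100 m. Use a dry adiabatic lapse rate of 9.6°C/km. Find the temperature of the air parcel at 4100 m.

2000 → 4100 m (dry adiabatic, 9.6°C/km): ΔT = -9.6 × 2.1 = -20.16°C → T = -28.56°C

-28.56°C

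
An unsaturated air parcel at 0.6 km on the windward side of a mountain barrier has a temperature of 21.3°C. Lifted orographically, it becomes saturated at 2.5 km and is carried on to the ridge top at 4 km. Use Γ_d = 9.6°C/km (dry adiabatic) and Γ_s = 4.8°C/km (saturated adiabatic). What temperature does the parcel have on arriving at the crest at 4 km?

-4.14°C

600 → 2500 m (dry, 9.6°C/km): ΔT = -9.6 × 1.9 = -18.24°C → T = 3.06°C
2500 → 4000 m (saturated, 4.8°C/km): ΔT = -4.8 × 1.5 = -7.2°C → T = -4.14°C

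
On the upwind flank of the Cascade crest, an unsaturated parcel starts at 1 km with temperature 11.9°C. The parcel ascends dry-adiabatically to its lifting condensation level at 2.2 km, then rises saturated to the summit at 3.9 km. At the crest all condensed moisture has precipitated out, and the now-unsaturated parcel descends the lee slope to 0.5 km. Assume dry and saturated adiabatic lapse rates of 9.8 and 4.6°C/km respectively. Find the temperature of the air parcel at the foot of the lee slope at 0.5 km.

25.64°C

1000–2200 m, dry: Δz = 1.2 km ⇒ ΔT = -11.76°C; T = 0.14°C
2200–3900 m, saturated: Δz = 1.7 km ⇒ ΔT = -7.82°C; T = -7.68°C
3900–500 m, dry descent: Δz = 3.4 km ⇒ ΔT = +33.32°C; T = 25.64°C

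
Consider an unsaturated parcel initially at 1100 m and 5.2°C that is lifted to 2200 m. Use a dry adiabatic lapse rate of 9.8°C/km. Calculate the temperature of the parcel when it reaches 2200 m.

-5.58°C

1100–2200 m, dry adiabatic: Δz = 1.1 km ⇒ ΔT = -10.78°C; T = -5.58°C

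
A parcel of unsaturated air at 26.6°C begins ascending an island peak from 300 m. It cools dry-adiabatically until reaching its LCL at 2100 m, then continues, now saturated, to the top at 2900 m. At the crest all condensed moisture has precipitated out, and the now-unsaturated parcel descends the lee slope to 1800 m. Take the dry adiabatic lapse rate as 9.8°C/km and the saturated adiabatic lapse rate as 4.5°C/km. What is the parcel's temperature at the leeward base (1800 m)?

16.14°C

300 → 2100 m (dry, 9.8°C/km): ΔT = -9.8 × 1.8 = -17.64°C → T = 8.96°C
2100 → 2900 m (saturated, 4.5°C/km): ΔT = -4.5 × 0.8 = -3.6°C → T = 5.36°C
2900 → 1800 m (dry descent, 9.8°C/km): ΔT = +9.8 × 1.1 = +10.78°C → T = 16.14°C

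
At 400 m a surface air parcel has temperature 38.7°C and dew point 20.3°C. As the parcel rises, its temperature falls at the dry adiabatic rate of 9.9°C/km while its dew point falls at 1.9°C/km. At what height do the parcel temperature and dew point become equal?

2700 m

T and T_d converge at 9.9 − 1.9 = 8°C per km
Height above start = (38.7 − 20.3) / 8 = 2.3 km
LCL altitude = 400 m + 2300 m = 2700 m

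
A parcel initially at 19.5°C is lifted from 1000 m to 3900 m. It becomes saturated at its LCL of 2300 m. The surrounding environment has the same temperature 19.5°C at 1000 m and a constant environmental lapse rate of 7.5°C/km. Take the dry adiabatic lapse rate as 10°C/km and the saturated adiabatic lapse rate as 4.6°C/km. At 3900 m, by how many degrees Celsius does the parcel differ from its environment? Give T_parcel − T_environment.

+1.39°C (parcel warmer than environment)

Parcel:
  1000–2300 m, dry: Δz = 1.3 km ⇒ ΔT = -13°C; T = 6.5°C
  2300–3900 m, saturated: Δz = 1.6 km ⇒ ΔT = -7.36°C; T = -0.86°C
Environment:
  1000–3900 m, environment: Δz = 2.9 km ⇒ ΔT = -21.75°C; T = -2.25°C
T_parcel − T_env = -0.86 − (-2.25) = +1.39°C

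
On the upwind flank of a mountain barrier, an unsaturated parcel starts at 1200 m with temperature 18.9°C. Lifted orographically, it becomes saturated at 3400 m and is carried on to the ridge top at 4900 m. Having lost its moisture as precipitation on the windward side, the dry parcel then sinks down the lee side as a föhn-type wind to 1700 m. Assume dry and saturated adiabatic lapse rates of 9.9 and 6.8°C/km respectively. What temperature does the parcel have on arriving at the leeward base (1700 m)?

18.6°C

Dry to 3400 m: -9.9 × 2.2 km = -21.78°C, so T = -2.88°C.
Saturated to 4900 m: -6.8 × 1.5 km = -10.2°C, so T = -13.08°C.
Dry descent to 1700 m: +9.9 × 3.2 km = +31.68°C, so T = 18.6°C.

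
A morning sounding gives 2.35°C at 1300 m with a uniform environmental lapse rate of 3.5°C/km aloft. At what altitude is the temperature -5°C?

Height above start = (2.35 − (-5)) / 3.5 = 2.1 km
Altitude = 1300 m + 2100 m = 3400 m

3400 m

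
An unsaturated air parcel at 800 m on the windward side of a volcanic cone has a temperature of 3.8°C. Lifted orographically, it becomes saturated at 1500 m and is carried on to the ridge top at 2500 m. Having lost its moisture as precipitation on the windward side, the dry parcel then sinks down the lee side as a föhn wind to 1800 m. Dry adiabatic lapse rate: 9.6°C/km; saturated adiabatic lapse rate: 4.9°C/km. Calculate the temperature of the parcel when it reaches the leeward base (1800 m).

Dry to 1500 m: -9.6 × 0.7 km = -6.72°C, so T = -2.92°C.
Saturated to 2500 m: -4.9 × 1 km = -4.9°C, so T = -7.82°C.
Dry descent to 1800 m: +9.6 × 0.7 km = +6.72°C, so T = -1.1°C.

-1.1°C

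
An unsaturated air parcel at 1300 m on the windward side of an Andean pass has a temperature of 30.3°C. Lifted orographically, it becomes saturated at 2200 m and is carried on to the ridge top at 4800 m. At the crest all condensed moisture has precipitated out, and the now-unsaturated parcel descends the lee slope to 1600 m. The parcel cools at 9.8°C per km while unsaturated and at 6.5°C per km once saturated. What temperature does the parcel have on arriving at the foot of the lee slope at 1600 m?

35.94°C

From 1300 m to 2200 m (dry): cools by 9.8 × 0.9 = 8.82°C, giving 21.48°C.
From 2200 m to 4800 m (saturated): cools by 6.5 × 2.6 = 16.9°C, giving 4.58°C.
From 4800 m to 1600 m (dry descent): warms by 9.8 × 3.2 = 31.36°C, giving 35.94°C.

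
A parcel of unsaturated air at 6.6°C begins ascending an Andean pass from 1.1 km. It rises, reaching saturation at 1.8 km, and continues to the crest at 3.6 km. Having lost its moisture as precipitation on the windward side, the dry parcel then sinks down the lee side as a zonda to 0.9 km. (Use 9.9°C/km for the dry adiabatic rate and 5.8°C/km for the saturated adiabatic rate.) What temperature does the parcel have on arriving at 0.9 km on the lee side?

1100 → 1800 m (dry, 9.9°C/km): ΔT = -9.9 × 0.7 = -6.93°C → T = -0.33°C
1800 → 3600 m (saturated, 5.8°C/km): ΔT = -5.8 × 1.8 = -10.44°C → T = -10.77°C
3600 → 900 m (dry descent, 9.9°C/km): ΔT = +9.9 × 2.7 = +26.73°C → T = 15.96°C

15.96°C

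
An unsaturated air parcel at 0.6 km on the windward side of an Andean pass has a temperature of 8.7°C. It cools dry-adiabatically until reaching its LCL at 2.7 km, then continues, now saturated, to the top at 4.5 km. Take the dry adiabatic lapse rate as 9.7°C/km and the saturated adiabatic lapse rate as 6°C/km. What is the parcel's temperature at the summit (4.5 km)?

-22.47°C

Dry to 2700 m: -9.7 × 2.1 km = -20.37°C, so T = -11.67°C.
Saturated to 4500 m: -6 × 1.8 km = -10.8°C, so T = -22.47°C.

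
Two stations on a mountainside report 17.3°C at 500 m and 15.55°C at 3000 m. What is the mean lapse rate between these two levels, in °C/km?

Γ = −ΔT/Δz = (17.3 − 15.55) / (3000 − 500) m
  = 1.75°C / 2.5 km = 0.7°C/km

0.7°C/km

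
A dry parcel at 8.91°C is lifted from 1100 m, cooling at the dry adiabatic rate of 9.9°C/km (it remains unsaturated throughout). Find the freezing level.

Height above start = (8.91 − 0) / 9.9 = 0.9 km
Altitude = 1100 m + 900 m = 2000 m

2000 m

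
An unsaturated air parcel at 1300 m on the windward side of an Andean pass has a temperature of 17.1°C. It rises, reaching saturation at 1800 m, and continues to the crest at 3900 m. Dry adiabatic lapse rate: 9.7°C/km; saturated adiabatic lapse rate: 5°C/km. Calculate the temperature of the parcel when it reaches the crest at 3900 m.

1300–1800 m, dry: Δz = 0.5 km ⇒ ΔT = -4.85°C; T = 12.25°C
1800–3900 m, saturated: Δz = 2.1 km ⇒ ΔT = -10.5°C; T = 1.75°C

1.75°C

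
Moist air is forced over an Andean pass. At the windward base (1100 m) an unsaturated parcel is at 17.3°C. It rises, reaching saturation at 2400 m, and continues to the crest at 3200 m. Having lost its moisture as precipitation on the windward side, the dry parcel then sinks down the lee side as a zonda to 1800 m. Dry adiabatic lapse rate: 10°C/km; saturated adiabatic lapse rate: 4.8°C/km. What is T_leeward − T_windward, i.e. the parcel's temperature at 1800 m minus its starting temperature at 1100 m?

Dry to 2400 m: -10 × 1.3 km = -13°C, so T = 4.3°C.
Saturated to 3200 m: -4.8 × 0.8 km = -3.84°C, so T = 0.46°C.
Dry descent to 1800 m: +10 × 1.4 km = +14°C, so T = 14.46°C.
Net change vs windward start: 14.46 − 17.3 = -2.84°C

-2.84°C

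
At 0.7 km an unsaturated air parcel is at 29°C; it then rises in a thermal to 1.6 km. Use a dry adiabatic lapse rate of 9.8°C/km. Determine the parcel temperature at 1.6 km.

20.18°C

From 700 m to 1600 m (dry adiabatic): cools by 9.8 × 0.9 = 8.82°C, giving 20.18°C.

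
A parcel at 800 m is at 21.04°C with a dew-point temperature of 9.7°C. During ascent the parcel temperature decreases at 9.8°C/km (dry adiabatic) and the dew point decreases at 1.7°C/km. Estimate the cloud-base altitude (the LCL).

2200 m

T and T_d converge at 9.8 − 1.7 = 8.1°C per km
Height above start = (21.04 − 9.7) / 8.1 = 1.4 km
LCL altitude = 800 m + 1400 m = 2200 m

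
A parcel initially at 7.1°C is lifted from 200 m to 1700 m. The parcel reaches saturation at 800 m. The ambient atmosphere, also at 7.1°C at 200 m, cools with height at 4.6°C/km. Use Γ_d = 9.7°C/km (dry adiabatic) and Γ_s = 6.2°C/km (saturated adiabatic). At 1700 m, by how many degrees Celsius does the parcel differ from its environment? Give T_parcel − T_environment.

-4.5°C (parcel cooler than environment)

Parcel:
  200–800 m, dry: Δz = 0.6 km ⇒ ΔT = -5.82°C; T = 1.28°C
  800–1700 m, saturated: Δz = 0.9 km ⇒ ΔT = -5.58°C; T = -4.3°C
Environment:
  200–1700 m, environment: Δz = 1.5 km ⇒ ΔT = -6.9°C; T = 0.2°C
T_parcel − T_env = -4.3 − 0.2 = -4.5°C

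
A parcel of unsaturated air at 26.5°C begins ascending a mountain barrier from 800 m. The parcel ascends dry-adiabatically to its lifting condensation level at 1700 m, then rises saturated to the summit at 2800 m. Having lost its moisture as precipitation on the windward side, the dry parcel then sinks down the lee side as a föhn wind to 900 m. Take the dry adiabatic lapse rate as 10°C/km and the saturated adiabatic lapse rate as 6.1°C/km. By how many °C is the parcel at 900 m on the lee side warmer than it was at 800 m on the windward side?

800 → 1700 m (dry, 10°C/km): ΔT = -10 × 0.9 = -9°C → T = 17.5°C
1700 → 2800 m (saturated, 6.1°C/km): ΔT = -6.1 × 1.1 = -6.71°C → T = 10.79°C
2800 → 900 m (dry descent, 10°C/km): ΔT = +10 × 1.9 = +19°C → T = 29.79°C
Net change vs windward start: 29.79 − 26.5 = +3.29°C

+3.29°C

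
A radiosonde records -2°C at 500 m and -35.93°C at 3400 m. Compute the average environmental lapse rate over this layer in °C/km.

Γ = −ΔT/Δz = (-2 − (-35.93)) / (3400 − 500) m
  = 33.93°C / 2.9 km = 11.7°C/km

11.7°C/km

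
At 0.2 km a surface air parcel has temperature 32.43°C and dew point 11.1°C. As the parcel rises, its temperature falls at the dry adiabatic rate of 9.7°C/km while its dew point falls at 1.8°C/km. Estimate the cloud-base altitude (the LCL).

2.9 km

T and T_d converge at 9.7 − 1.8 = 7.9°C per km
Height above start = (32.43 − 11.1) / 7.9 = 2.7 km
LCL altitude = 200 m + 2700 m = 2900 m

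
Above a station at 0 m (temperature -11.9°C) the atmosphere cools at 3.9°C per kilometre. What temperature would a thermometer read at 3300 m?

-24.77°C

0 → 3300 m (environmental, 3.9°C/km): ΔT = -3.9 × 3.3 = -12.87°C → T = -24.77°C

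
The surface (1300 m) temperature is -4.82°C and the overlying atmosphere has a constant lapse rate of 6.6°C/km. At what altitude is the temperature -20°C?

3600 m

Height above start = (-4.82 − (-20)) / 6.6 = 2.3 km
Altitude = 1300 m + 2300 m = 3600 m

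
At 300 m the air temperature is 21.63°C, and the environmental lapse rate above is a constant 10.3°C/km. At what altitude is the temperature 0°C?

2400 m

Height above start = (21.63 − 0) / 10.3 = 2.1 km
Altitude = 300 m + 2100 m = 2400 m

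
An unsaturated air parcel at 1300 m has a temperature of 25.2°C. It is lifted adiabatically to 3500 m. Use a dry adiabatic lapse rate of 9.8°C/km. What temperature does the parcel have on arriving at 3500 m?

1300 → 3500 m (dry adiabatic, 9.8°C/km): ΔT = -9.8 × 2.2 = -21.56°C → T = 3.64°C

3.64°C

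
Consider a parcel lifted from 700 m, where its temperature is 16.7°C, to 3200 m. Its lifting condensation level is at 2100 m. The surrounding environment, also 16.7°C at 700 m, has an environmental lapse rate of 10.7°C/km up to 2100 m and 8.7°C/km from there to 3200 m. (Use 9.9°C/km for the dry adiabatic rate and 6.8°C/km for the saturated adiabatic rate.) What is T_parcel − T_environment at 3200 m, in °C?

+3.21°C (parcel warmer than environment)

Parcel:
  700–2100 m, dry: Δz = 1.4 km ⇒ ΔT = -13.86°C; T = 2.84°C
  2100–3200 m, saturated: Δz = 1.1 km ⇒ ΔT = -7.48°C; T = -4.64°C
Environment:
  700–2100 m, environment, lower layer: Δz = 1.4 km ⇒ ΔT = -14.98°C; T = 1.72°C
  2100–3200 m, environment, upper layer: Δz = 1.1 km ⇒ ΔT = -9.57°C; T = -7.85°C
T_parcel − T_env = -4.64 − (-7.85) = +3.21°C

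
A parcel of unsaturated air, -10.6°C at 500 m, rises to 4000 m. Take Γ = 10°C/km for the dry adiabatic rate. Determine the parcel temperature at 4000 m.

Dry adiabatic to 4000 m: -10 × 3.5 km = -35°C, so T = -45.6°C.

-45.6°C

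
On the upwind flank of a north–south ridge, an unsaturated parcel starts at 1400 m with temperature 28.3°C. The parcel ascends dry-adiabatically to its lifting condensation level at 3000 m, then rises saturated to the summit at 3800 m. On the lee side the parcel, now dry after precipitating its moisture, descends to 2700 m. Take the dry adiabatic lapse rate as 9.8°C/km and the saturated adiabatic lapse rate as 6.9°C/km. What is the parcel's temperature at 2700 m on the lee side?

Dry to 3000 m: -9.8 × 1.6 km = -15.68°C, so T = 12.62°C.
Saturated to 3800 m: -6.9 × 0.8 km = -5.52°C, so T = 7.1°C.
Dry descent to 2700 m: +9.8 × 1.1 km = +10.78°C, so T = 17.88°C.

17.88°C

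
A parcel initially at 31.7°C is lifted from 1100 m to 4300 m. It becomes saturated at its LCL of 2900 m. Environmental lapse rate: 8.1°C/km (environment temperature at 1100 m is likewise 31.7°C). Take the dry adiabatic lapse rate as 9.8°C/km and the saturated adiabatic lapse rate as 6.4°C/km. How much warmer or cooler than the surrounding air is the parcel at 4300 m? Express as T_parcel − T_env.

-0.68°C (parcel cooler than environment)

Parcel:
  Dry to 2900 m: -9.8 × 1.8 km = -17.64°C, so T = 14.06°C.
  Saturated to 4300 m: -6.4 × 1.4 km = -8.96°C, so T = 5.1°C.
Environment:
  Environment to 4300 m: -8.1 × 3.2 km = -25.92°C, so T = 5.78°C.
T_parcel − T_env = 5.1 − 5.78 = -0.68°C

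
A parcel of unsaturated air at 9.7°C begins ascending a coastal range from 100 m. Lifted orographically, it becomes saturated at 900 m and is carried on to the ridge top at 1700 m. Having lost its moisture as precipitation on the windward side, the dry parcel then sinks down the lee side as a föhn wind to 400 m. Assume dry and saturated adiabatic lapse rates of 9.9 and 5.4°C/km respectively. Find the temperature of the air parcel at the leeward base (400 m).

10.33°C

Dry to 900 m: -9.9 × 0.8 km = -7.92°C, so T = 1.78°C.
Saturated to 1700 m: -5.4 × 0.8 km = -4.32°C, so T = -2.54°C.
Dry descent to 400 m: +9.9 × 1.3 km = +12.87°C, so T = 10.33°C.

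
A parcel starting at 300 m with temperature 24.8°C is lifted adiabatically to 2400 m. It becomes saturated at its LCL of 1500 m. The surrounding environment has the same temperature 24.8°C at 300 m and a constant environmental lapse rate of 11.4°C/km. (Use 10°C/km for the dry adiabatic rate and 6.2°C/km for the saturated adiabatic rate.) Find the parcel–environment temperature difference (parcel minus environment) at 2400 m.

+6.36°C (parcel warmer than environment)

Parcel:
  From 300 m to 1500 m (dry): cools by 10 × 1.2 = 12°C, giving 12.8°C.
  From 1500 m to 2400 m (saturated): cools by 6.2 × 0.9 = 5.58°C, giving 7.22°C.
Environment:
  From 300 m to 2400 m (environment): cools by 11.4 × 2.1 = 23.94°C, giving 0.86°C.
T_parcel − T_env = 7.22 − 0.86 = +6.36°C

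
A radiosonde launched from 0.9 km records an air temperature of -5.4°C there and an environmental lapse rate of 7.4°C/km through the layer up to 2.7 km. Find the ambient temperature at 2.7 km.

-18.72°C

Environmental to 2700 m: -7.4 × 1.8 km = -13.32°C, so T = -18.72°C.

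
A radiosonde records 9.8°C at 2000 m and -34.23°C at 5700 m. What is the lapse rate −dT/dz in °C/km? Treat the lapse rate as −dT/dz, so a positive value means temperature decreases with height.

11.9°C/km

Γ = −ΔT/Δz = (9.8 − (-34.23)) / (5700 − 2000) m
  = 44.03°C / 3.7 km = 11.9°C/km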